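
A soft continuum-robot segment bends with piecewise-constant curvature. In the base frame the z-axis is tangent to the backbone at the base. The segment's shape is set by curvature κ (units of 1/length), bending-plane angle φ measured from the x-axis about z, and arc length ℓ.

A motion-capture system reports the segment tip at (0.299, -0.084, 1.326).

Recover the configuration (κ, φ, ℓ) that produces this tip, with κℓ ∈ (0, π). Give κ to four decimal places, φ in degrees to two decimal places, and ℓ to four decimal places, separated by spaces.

ρ = √(x²+y²) = √(0.299² + -0.084²) = 0.31058
φ = atan2(y, x) mod 360° = atan2(-0.084, 0.299) = 344.3080°
|p|² = ρ² + z² = 0.31058² + 1.326² = 1.85473
κ = 2ρ / |p|² = 2×0.31058 / 1.85473 = 0.33490
θ = 2·atan2(ρ, z) = 2·atan2(0.31058, 1.326) = 0.46014 rad
ℓ = θ/κ = 0.46014/0.33490 = 1.37398

0.3349 344.31 1.3740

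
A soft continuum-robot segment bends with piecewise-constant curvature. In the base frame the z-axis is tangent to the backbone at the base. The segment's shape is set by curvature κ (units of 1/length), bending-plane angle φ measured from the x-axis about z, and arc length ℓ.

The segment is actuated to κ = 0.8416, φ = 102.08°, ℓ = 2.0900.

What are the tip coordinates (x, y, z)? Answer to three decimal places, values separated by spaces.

θ = κ·ℓ = 0.8416 × 2.0900 = 1.75894 rad
ρ = (1 − cos θ)/κ = (1 − -0.18704)/0.8416 = 1.41046
z = sin θ / κ = 0.98235/0.8416 = 1.16724
x = ρ cos φ = 1.41046 × cos(102.08°) = -0.29518
y = ρ sin φ = 1.41046 × sin(102.08°) = 1.37922

-0.295 1.379 1.167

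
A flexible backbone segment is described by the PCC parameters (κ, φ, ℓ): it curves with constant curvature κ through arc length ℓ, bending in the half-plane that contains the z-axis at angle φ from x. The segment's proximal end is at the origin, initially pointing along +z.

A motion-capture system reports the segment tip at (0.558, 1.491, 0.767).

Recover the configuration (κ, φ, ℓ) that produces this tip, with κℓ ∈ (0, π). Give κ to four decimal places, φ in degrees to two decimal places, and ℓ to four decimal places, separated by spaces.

1.0196 69.48 2.2005

ρ = √(x²+y²) = √(0.558² + 1.491²) = 1.59199
φ = atan2(y, x) mod 360° = atan2(1.491, 0.558) = 69.4819°
|p|² = ρ² + z² = 1.59199² + 0.767² = 3.12273
κ = 2ρ / |p|² = 2×1.59199 / 3.12273 = 1.01962
θ = 2·atan2(ρ, z) = 2·atan2(1.59199, 0.767) = 2.24365 rad
ℓ = θ/κ = 2.24365/1.01962 = 2.20049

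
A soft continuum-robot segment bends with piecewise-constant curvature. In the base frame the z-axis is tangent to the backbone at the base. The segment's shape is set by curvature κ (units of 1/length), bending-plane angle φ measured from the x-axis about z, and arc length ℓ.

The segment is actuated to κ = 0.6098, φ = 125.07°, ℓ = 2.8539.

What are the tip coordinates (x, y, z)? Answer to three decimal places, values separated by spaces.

θ = κ·ℓ = 0.6098 × 2.8539 = 1.74031 rad
ρ = (1 − cos θ)/κ = (1 − -0.16870)/0.6098 = 1.91653
z = sin θ / κ = 0.98567/0.6098 = 1.61638
x = ρ cos φ = 1.91653 × cos(125.07°) = -1.10119
y = ρ sin φ = 1.91653 × sin(125.07°) = 1.56859

-1.101 1.569 1.616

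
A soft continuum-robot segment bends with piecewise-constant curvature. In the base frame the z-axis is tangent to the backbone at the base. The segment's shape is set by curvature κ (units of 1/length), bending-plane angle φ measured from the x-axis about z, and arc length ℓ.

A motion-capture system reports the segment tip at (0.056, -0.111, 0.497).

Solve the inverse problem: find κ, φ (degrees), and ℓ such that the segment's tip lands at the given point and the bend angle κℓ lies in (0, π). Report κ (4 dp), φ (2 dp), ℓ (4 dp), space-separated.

0.9474 296.77 0.5175

ρ = √(x²+y²) = √(0.056² + -0.111²) = 0.12433
φ = atan2(y, x) mod 360° = atan2(-0.111, 0.056) = 296.7712°
|p|² = ρ² + z² = 0.12433² + 0.497² = 0.26247
κ = 2ρ / |p|² = 2×0.12433 / 0.26247 = 0.94737
θ = 2·atan2(ρ, z) = 2·atan2(0.12433, 0.497) = 0.49025 rad
ℓ = θ/κ = 0.49025/0.94737 = 0.51748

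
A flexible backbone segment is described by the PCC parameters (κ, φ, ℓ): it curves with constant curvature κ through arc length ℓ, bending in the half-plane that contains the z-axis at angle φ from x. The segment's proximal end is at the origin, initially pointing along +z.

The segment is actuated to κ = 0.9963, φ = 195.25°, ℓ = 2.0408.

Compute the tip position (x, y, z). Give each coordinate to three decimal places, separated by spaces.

θ = κ·ℓ = 0.9963 × 2.0408 = 2.03325 rad
ρ = (1 − cos θ)/κ = (1 − -0.44614)/0.9963 = 1.45152
z = sin θ / κ = 0.89496/0.9963 = 0.89828
x = ρ cos φ = 1.45152 × cos(195.25°) = -1.40040
y = ρ sin φ = 1.45152 × sin(195.25°) = -0.38179

-1.400 -0.382 0.898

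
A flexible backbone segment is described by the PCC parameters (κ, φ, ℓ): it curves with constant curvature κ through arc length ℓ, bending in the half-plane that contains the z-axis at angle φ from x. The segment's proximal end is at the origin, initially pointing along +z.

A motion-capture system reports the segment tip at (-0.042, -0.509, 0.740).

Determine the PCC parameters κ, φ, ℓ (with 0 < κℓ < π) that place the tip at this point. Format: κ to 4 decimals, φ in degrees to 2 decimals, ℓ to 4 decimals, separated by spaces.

1.2635 265.28 0.9562

ρ = √(x²+y²) = √(-0.042² + -0.509²) = 0.51073
φ = atan2(y, x) mod 360° = atan2(-0.509, -0.042) = 265.2829°
|p|² = ρ² + z² = 0.51073² + 0.740² = 0.80845
κ = 2ρ / |p|² = 2×0.51073 / 0.80845 = 1.26349
θ = 2·atan2(ρ, z) = 2·atan2(0.51073, 0.740) = 1.20820 rad
ℓ = θ/κ = 1.20820/1.26349 = 0.95625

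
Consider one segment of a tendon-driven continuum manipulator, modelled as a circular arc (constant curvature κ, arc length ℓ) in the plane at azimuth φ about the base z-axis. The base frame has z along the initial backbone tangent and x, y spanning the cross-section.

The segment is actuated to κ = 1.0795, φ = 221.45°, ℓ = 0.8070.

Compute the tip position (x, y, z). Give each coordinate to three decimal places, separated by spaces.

θ = κ·ℓ = 1.0795 × 0.8070 = 0.87116 rad
ρ = (1 − cos θ)/κ = (1 − 0.64394)/1.0795 = 0.32984
z = sin θ / κ = 0.76507/1.0795 = 0.70873
x = ρ cos φ = 0.32984 × cos(221.45°) = -0.24722
y = ρ sin φ = 0.32984 × sin(221.45°) = -0.21834

-0.247 -0.218 0.709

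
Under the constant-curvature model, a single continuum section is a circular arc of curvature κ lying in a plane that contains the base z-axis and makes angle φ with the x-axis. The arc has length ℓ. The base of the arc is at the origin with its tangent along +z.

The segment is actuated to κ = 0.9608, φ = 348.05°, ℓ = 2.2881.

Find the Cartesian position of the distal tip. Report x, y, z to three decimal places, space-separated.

1.616 -0.342 0.842

θ = κ·ℓ = 0.9608 × 2.2881 = 2.19841 rad
ρ = (1 − cos θ)/κ = (1 − -0.58721)/0.9608 = 1.65197
z = sin θ / κ = 0.80943/0.9608 = 0.84246
x = ρ cos φ = 1.65197 × cos(348.05°) = 1.61617
y = ρ sin φ = 1.65197 × sin(348.05°) = -0.34205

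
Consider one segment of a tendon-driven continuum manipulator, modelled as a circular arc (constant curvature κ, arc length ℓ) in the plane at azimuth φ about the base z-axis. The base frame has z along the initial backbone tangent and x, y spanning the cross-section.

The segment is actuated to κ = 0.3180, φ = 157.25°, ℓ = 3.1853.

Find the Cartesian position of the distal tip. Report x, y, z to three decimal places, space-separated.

-1.365 0.572 2.668

θ = κ·ℓ = 0.3180 × 3.1853 = 1.01293 rad
ρ = (1 − cos θ)/κ = (1 − 0.52938)/0.3180 = 1.47993
z = sin θ / κ = 0.84838/0.3180 = 2.66787
x = ρ cos φ = 1.47993 × cos(157.25°) = -1.36480
y = ρ sin φ = 1.47993 × sin(157.25°) = 0.57231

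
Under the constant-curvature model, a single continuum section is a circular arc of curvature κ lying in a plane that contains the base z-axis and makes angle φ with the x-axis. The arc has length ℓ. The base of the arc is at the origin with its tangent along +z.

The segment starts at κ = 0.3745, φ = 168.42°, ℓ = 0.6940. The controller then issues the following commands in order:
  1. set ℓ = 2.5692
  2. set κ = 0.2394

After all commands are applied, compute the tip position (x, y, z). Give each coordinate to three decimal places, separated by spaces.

initial: κ=0.3745, φ=168.42°, ℓ=0.6940
cmd 1: set ℓ=2.5692 → (κ,φ,ℓ)=(0.3745,168.42°,2.5692) → tip=(-1.1203,0.2295,2.1907)
cmd 2: set κ=0.2394 → (κ,φ,ℓ)=(0.2394,168.42°,2.5692) → tip=(-0.7499,0.1537,2.4102)

-0.750 0.154 2.410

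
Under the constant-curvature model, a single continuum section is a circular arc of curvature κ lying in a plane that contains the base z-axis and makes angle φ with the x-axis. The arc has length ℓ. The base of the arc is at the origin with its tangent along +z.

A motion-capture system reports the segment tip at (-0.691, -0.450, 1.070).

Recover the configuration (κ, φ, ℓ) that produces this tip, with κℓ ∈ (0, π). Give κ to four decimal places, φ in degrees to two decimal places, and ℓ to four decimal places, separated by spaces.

0.9037 213.07 1.4531

ρ = √(x²+y²) = √(-0.691² + -0.450²) = 0.82461
φ = atan2(y, x) mod 360° = atan2(-0.450, -0.691) = 213.0734°
|p|² = ρ² + z² = 0.82461² + 1.070² = 1.82488
κ = 2ρ / |p|² = 2×0.82461 / 1.82488 = 0.90374
θ = 2·atan2(ρ, z) = 2·atan2(0.82461, 1.070) = 1.31319 rad
ℓ = θ/κ = 1.31319/0.90374 = 1.45306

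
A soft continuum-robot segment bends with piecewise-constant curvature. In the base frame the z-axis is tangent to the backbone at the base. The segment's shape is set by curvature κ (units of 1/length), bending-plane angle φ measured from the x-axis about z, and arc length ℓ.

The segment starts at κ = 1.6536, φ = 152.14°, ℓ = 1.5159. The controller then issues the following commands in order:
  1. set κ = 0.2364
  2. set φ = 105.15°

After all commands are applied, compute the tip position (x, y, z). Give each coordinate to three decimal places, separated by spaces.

-0.070 0.259 1.484

initial: κ=1.6536, φ=152.14°, ℓ=1.5159
cmd 1: set κ=0.2364 → (κ,φ,ℓ)=(0.2364,152.14°,1.5159) → tip=(-0.2376,0.1256,1.4837)
cmd 2: set φ=105.15° → (κ,φ,ℓ)=(0.2364,105.15°,1.5159) → tip=(-0.0702,0.2594,1.4837)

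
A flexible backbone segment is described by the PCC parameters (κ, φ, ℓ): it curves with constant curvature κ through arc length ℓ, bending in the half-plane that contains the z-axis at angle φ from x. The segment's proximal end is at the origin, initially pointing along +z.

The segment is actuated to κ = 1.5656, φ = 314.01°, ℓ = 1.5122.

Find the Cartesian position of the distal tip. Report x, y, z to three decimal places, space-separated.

θ = κ·ℓ = 1.5656 × 1.5122 = 2.36750 rad
ρ = (1 − cos θ)/κ = (1 − -0.71506)/1.5656 = 1.09546
z = sin θ / κ = 0.69907/1.5656 = 0.44652
x = ρ cos φ = 1.09546 × cos(314.01°) = 0.76111
y = ρ sin φ = 1.09546 × sin(314.01°) = -0.78788

0.761 -0.788 0.447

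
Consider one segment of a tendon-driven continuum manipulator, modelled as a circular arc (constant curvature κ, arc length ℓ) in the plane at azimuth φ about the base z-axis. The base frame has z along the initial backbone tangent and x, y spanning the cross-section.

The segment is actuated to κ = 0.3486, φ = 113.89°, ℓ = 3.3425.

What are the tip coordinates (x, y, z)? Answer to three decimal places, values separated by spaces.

θ = κ·ℓ = 0.3486 × 3.3425 = 1.16520 rad
ρ = (1 − cos θ)/κ = (1 − 0.39457)/0.3486 = 1.73674
z = sin θ / κ = 0.91887/0.3486 = 2.63587
x = ρ cos φ = 1.73674 × cos(113.89°) = -0.70335
y = ρ sin φ = 1.73674 × sin(113.89°) = 1.58795

-0.703 1.588 2.636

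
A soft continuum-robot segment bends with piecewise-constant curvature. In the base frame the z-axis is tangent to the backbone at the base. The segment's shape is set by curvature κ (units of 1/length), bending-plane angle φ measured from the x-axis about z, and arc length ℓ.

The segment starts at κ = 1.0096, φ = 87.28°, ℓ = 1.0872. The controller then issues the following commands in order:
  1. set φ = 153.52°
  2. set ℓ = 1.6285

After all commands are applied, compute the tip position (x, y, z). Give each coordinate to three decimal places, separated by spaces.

initial: κ=1.0096, φ=87.28°, ℓ=1.0872
cmd 1: set φ=153.52° → (κ,φ,ℓ)=(1.0096,153.52°,1.0872) → tip=(-0.4826,0.2404,0.8817)
cmd 2: set ℓ=1.6285 → (κ,φ,ℓ)=(1.0096,153.52°,1.6285) → tip=(-0.9515,0.4740,0.9878)

-0.952 0.474 0.988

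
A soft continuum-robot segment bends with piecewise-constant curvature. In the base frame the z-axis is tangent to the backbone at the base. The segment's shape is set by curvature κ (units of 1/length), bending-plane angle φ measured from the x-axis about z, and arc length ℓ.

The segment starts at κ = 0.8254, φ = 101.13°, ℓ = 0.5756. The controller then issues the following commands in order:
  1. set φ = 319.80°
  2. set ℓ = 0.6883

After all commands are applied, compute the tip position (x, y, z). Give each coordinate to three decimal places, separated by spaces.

0.145 -0.123 0.652

initial: κ=0.8254, φ=101.13°, ℓ=0.5756
cmd 1: set φ=319.80° → (κ,φ,ℓ)=(0.8254,319.80°,0.5756) → tip=(0.1025,-0.0866,0.5542)
cmd 2: set ℓ=0.6883 → (κ,φ,ℓ)=(0.8254,319.80°,0.6883) → tip=(0.1454,-0.1228,0.6519)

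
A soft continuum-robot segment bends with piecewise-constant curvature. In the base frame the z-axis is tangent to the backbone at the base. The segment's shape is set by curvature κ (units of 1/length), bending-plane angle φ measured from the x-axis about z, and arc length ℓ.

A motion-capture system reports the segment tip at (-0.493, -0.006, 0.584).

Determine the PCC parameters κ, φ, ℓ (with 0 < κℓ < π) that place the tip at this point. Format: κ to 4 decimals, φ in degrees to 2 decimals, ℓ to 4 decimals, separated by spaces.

ρ = √(x²+y²) = √(-0.493² + -0.006²) = 0.49304
φ = atan2(y, x) mod 360° = atan2(-0.006, -0.493) = 180.6973°
|p|² = ρ² + z² = 0.49304² + 0.584² = 0.58414
κ = 2ρ / |p|² = 2×0.49304 / 0.58414 = 1.68807
θ = 2·atan2(ρ, z) = 2·atan2(0.49304, 0.584) = 1.40228 rad
ℓ = θ/κ = 1.40228/1.68807 = 0.83070

1.6881 180.70 0.8307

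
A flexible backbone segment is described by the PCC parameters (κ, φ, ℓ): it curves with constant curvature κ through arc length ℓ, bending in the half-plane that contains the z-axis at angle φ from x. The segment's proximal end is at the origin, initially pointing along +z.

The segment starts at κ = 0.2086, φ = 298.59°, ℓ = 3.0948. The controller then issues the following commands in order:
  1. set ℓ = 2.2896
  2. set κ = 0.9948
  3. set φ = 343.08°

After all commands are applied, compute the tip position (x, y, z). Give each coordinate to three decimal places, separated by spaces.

1.586 -0.483 0.764

initial: κ=0.2086, φ=298.59°, ℓ=3.0948
cmd 1: set ℓ=2.2896 → (κ,φ,ℓ)=(0.2086,298.59°,2.2896) → tip=(0.2567,-0.4710,2.2035)
cmd 2: set κ=0.9948 → (κ,φ,ℓ)=(0.9948,298.59°,2.2896) → tip=(0.7935,-1.4559,0.7644)
cmd 3: set φ=343.08° → (κ,φ,ℓ)=(0.9948,343.08°,2.2896) → tip=(1.5863,-0.4826,0.7644)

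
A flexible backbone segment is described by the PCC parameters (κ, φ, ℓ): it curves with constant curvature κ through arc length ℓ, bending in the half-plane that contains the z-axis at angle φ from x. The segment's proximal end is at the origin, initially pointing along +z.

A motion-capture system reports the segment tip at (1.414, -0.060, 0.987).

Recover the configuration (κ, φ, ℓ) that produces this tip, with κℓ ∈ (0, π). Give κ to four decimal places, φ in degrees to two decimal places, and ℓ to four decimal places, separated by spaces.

0.9508 357.57 2.0233

ρ = √(x²+y²) = √(1.414² + -0.060²) = 1.41527
φ = atan2(y, x) mod 360° = atan2(-0.060, 1.414) = 357.5702°
|p|² = ρ² + z² = 1.41527² + 0.987² = 2.97716
κ = 2ρ / |p|² = 2×1.41527 / 2.97716 = 0.95075
θ = 2·atan2(ρ, z) = 2·atan2(1.41527, 0.987) = 1.92365 rad
ℓ = θ/κ = 1.92365/0.95075 = 2.02329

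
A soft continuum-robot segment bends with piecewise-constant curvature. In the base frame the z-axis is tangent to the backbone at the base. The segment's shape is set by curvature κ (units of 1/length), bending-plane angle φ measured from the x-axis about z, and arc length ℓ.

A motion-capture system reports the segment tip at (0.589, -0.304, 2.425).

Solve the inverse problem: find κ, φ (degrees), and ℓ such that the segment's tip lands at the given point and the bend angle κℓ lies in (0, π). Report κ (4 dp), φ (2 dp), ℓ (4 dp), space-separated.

ρ = √(x²+y²) = √(0.589² + -0.304²) = 0.66283
φ = atan2(y, x) mod 360° = atan2(-0.304, 0.589) = 332.7004°
|p|² = ρ² + z² = 0.66283² + 2.425² = 6.31996
κ = 2ρ / |p|² = 2×0.66283 / 6.31996 = 0.20976
θ = 2·atan2(ρ, z) = 2·atan2(0.66283, 2.425) = 0.53363 rad
ℓ = θ/κ = 0.53363/0.20976 = 2.54403

0.2098 332.70 2.5440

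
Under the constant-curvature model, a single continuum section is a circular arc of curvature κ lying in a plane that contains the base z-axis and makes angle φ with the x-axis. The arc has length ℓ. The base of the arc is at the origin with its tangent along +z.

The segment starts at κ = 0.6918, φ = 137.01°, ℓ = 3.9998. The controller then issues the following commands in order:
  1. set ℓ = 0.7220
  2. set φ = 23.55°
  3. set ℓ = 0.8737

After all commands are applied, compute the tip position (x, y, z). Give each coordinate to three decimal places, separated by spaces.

0.235 0.102 0.821

initial: κ=0.6918, φ=137.01°, ℓ=3.9998
cmd 1: set ℓ=0.7220 → (κ,φ,ℓ)=(0.6918,137.01°,0.7220) → tip=(-0.1292,0.1204,0.6924)
cmd 2: set φ=23.55° → (κ,φ,ℓ)=(0.6918,23.55°,0.7220) → tip=(0.1619,0.0706,0.6924)
cmd 3: set ℓ=0.8737 → (κ,φ,ℓ)=(0.6918,23.55°,0.8737) → tip=(0.2348,0.1023,0.8215)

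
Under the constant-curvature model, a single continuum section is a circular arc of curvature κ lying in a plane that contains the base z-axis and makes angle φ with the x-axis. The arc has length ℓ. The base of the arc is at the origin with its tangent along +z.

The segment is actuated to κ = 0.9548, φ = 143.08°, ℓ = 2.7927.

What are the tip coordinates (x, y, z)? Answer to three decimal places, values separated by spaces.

-1.582 1.189 0.479

θ = κ·ℓ = 0.9548 × 2.7927 = 2.66647 rad
ρ = (1 − cos θ)/κ = (1 − -0.88924)/0.9548 = 1.97867
z = sin θ / κ = 0.45745/0.9548 = 0.47910
x = ρ cos φ = 1.97867 × cos(143.08°) = -1.58190
y = ρ sin φ = 1.97867 × sin(143.08°) = 1.18859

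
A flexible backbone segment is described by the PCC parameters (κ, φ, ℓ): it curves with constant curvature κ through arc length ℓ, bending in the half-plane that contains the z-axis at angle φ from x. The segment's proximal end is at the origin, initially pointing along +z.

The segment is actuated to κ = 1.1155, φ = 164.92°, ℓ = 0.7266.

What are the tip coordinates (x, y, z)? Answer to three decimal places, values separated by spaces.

θ = κ·ℓ = 1.1155 × 0.7266 = 0.81052 rad
ρ = (1 − cos θ)/κ = (1 − 0.68912)/1.1155 = 0.27869
z = sin θ / κ = 0.72465/1.1155 = 0.64962
x = ρ cos φ = 0.27869 × cos(164.92°) = -0.26909
y = ρ sin φ = 0.27869 × sin(164.92°) = 0.07251

-0.269 0.073 0.650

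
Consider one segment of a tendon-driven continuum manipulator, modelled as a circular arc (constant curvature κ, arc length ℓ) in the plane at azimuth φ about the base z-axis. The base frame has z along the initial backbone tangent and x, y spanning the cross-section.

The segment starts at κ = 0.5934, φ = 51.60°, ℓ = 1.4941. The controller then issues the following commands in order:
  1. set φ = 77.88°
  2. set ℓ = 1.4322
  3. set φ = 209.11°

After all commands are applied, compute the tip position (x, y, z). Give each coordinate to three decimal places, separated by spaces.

initial: κ=0.5934, φ=51.60°, ℓ=1.4941
cmd 1: set φ=77.88° → (κ,φ,ℓ)=(0.5934,77.88°,1.4941) → tip=(0.1302,0.6062,1.3059)
cmd 2: set ℓ=1.4322 → (κ,φ,ℓ)=(0.5934,77.88°,1.4322) → tip=(0.1203,0.5601,1.2659)
cmd 3: set φ=209.11° → (κ,φ,ℓ)=(0.5934,209.11°,1.4322) → tip=(-0.5005,-0.2787,1.2659)

-0.500 -0.279 1.266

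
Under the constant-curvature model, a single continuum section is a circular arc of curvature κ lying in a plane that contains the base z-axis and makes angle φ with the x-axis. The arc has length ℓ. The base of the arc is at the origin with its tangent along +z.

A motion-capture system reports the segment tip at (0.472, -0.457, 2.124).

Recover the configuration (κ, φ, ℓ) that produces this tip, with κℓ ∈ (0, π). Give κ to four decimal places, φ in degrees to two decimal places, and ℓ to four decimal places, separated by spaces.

ρ = √(x²+y²) = √(0.472² + -0.457²) = 0.65699
φ = atan2(y, x) mod 360° = atan2(-0.457, 0.472) = 315.9250°
|p|² = ρ² + z² = 0.65699² + 2.124² = 4.94301
κ = 2ρ / |p|² = 2×0.65699 / 4.94301 = 0.26583
θ = 2·atan2(ρ, z) = 2·atan2(0.65699, 2.124) = 0.59996 rad
ℓ = θ/κ = 0.59996/0.26583 = 2.25699

0.2658 315.93 2.2570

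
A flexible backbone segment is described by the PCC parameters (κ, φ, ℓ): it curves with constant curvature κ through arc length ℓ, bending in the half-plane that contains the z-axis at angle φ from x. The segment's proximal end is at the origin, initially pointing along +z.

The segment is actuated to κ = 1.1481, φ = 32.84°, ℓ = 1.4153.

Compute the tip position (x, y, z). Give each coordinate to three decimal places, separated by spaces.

θ = κ·ℓ = 1.1481 × 1.4153 = 1.62491 rad
ρ = (1 − cos θ)/κ = (1 − -0.05408)/1.1481 = 0.91811
z = sin θ / κ = 0.99854/1.1481 = 0.86973
x = ρ cos φ = 0.91811 × cos(32.84°) = 0.77139
y = ρ sin φ = 0.91811 × sin(32.84°) = 0.49789

0.771 0.498 0.870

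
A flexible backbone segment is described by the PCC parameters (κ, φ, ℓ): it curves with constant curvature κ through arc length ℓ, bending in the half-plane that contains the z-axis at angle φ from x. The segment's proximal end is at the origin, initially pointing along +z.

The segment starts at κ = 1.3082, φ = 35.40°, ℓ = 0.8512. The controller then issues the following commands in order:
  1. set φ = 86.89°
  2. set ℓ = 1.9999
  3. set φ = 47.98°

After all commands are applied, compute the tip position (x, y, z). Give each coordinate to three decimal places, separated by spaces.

initial: κ=1.3082, φ=35.40°, ℓ=0.8512
cmd 1: set φ=86.89° → (κ,φ,ℓ)=(1.3082,86.89°,0.8512) → tip=(0.0232,0.4263,0.6859)
cmd 2: set ℓ=1.9999 → (κ,φ,ℓ)=(1.3082,86.89°,1.9999) → tip=(0.0774,1.4236,0.3833)
cmd 3: set φ=47.98° → (κ,φ,ℓ)=(1.3082,47.98°,1.9999) → tip=(0.9544,1.0592,0.3833)

0.954 1.059 0.383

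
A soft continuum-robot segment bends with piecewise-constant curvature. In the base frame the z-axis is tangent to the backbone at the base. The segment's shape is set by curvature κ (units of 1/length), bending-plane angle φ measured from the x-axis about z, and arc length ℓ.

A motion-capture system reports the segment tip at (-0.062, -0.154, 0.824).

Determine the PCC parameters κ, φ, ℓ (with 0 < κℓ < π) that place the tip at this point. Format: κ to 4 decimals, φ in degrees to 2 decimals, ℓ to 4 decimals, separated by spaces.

ρ = √(x²+y²) = √(-0.062² + -0.154²) = 0.16601
φ = atan2(y, x) mod 360° = atan2(-0.154, -0.062) = 248.0704°
|p|² = ρ² + z² = 0.16601² + 0.824² = 0.70654
κ = 2ρ / |p|² = 2×0.16601 / 0.70654 = 0.46993
θ = 2·atan2(ρ, z) = 2·atan2(0.16601, 0.824) = 0.39762 rad
ℓ = θ/κ = 0.39762/0.46993 = 0.84612

0.4699 248.07 0.8461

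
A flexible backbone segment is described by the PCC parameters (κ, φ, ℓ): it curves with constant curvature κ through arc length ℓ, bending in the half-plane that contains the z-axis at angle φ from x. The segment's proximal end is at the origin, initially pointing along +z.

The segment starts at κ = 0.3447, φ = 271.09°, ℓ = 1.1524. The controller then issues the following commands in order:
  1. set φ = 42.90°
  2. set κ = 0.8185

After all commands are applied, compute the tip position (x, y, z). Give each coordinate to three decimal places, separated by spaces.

0.369 0.343 0.989

initial: κ=0.3447, φ=271.09°, ℓ=1.1524
cmd 1: set φ=42.90° → (κ,φ,ℓ)=(0.3447,42.90°,1.1524) → tip=(0.1655,0.1538,1.1223)
cmd 2: set κ=0.8185 → (κ,φ,ℓ)=(0.8185,42.90°,1.1524) → tip=(0.3695,0.3433,0.9890)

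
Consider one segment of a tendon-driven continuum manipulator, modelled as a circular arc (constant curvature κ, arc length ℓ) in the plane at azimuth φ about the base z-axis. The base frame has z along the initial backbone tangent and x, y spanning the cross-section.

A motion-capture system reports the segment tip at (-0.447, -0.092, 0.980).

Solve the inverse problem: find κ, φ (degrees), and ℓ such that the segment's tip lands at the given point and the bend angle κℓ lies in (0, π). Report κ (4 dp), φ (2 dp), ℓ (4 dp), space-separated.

ρ = √(x²+y²) = √(-0.447² + -0.092²) = 0.45637
φ = atan2(y, x) mod 360° = atan2(-0.092, -0.447) = 191.6300°
|p|² = ρ² + z² = 0.45637² + 0.980² = 1.16867
κ = 2ρ / |p|² = 2×0.45637 / 1.16867 = 0.78100
θ = 2·atan2(ρ, z) = 2·atan2(0.45637, 0.980) = 0.87164 rad
ℓ = θ/κ = 0.87164/0.78100 = 1.11605

0.7810 191.63 1.1160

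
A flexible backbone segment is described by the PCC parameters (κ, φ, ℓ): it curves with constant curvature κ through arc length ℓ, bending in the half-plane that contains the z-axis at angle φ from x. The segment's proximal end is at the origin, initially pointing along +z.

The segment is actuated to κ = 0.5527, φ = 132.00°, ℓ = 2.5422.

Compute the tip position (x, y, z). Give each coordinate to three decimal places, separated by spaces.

θ = κ·ℓ = 0.5527 × 2.5422 = 1.40507 rad
ρ = (1 − cos θ)/κ = (1 − 0.16496)/0.5527 = 1.51083
z = sin θ / κ = 0.98630/0.5527 = 1.78451
x = ρ cos φ = 1.51083 × cos(132.00°) = -1.01094
y = ρ sin φ = 1.51083 × sin(132.00°) = 1.12276

-1.011 1.123 1.785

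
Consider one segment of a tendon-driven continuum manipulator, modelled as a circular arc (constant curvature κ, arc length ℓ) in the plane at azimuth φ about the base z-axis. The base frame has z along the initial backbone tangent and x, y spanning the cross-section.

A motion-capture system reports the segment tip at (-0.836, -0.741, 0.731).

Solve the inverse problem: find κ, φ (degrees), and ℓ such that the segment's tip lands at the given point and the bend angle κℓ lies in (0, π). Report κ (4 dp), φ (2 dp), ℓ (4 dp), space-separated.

ρ = √(x²+y²) = √(-0.836² + -0.741²) = 1.11713
φ = atan2(y, x) mod 360° = atan2(-0.741, -0.836) = 221.5526°
|p|² = ρ² + z² = 1.11713² + 0.731² = 1.78234
κ = 2ρ / |p|² = 2×1.11713 / 1.78234 = 1.25355
θ = 2·atan2(ρ, z) = 2·atan2(1.11713, 0.731) = 1.98273 rad
ℓ = θ/κ = 1.98273/1.25355 = 1.58169

1.2536 221.55 1.5817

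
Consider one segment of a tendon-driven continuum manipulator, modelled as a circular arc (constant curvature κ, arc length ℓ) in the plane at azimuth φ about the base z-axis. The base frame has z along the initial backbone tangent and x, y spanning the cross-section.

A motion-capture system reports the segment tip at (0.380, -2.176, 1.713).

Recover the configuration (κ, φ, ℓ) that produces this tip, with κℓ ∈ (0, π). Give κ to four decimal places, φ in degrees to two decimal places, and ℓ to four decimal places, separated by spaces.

ρ = √(x²+y²) = √(0.380² + -2.176²) = 2.20893
φ = atan2(y, x) mod 360° = atan2(-2.176, 0.380) = 279.9058°
|p|² = ρ² + z² = 2.20893² + 1.713² = 7.81375
κ = 2ρ / |p|² = 2×2.20893 / 7.81375 = 0.56540
θ = 2·atan2(ρ, z) = 2·atan2(2.20893, 1.713) = 1.82236 rad
ℓ = θ/κ = 1.82236/0.56540 = 3.22316

0.5654 279.91 3.2232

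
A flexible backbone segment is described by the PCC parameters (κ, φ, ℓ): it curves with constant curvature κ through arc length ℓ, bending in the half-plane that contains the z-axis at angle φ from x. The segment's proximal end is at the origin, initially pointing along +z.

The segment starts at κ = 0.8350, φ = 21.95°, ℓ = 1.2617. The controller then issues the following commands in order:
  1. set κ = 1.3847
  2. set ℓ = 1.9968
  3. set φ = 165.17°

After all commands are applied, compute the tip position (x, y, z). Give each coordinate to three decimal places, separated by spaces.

initial: κ=0.8350, φ=21.95°, ℓ=1.2617
cmd 1: set κ=1.3847 → (κ,φ,ℓ)=(1.3847,21.95°,1.2617) → tip=(0.7873,0.3173,0.7110)
cmd 2: set ℓ=1.9968 → (κ,φ,ℓ)=(1.3847,21.95°,1.9968) → tip=(1.2927,0.5210,0.2656)
cmd 3: set φ=165.17° → (κ,φ,ℓ)=(1.3847,165.17°,1.9968) → tip=(-1.3473,0.3567,0.2656)

-1.347 0.357 0.266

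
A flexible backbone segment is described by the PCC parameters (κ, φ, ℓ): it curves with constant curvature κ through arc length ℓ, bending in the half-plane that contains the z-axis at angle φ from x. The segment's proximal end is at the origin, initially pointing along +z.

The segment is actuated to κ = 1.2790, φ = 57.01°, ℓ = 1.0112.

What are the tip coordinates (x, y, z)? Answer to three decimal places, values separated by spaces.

0.309 0.476 0.752

θ = κ·ℓ = 1.2790 × 1.0112 = 1.29332 rad
ρ = (1 − cos θ)/κ = (1 − 0.27392)/1.2790 = 0.56769
z = sin θ / κ = 0.96175/1.2790 = 0.75196
x = ρ cos φ = 0.56769 × cos(57.01°) = 0.30910
y = ρ sin φ = 0.56769 × sin(57.01°) = 0.47616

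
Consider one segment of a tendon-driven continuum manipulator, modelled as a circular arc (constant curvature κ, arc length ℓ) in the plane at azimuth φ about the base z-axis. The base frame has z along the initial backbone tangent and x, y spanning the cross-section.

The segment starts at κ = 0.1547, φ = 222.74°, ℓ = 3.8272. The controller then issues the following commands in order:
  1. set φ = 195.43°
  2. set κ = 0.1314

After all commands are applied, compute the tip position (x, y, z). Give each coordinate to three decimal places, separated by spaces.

initial: κ=0.1547, φ=222.74°, ℓ=3.8272
cmd 1: set φ=195.43° → (κ,φ,ℓ)=(0.1547,195.43°,3.8272) → tip=(-1.0606,-0.2927,3.6075)
cmd 2: set κ=0.1314 → (κ,φ,ℓ)=(0.1314,195.43°,3.8272) → tip=(-0.9083,-0.2507,3.6679)

-0.908 -0.251 3.668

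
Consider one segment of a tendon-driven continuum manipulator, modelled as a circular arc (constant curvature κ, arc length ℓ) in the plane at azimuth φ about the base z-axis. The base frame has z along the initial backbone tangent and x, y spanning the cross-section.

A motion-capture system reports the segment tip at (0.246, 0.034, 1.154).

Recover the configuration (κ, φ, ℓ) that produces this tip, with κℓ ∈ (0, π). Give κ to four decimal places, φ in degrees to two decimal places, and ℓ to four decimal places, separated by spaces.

0.3565 7.87 1.1893

ρ = √(x²+y²) = √(0.246² + 0.034²) = 0.24834
φ = atan2(y, x) mod 360° = atan2(0.034, 0.246) = 7.8691°
|p|² = ρ² + z² = 0.24834² + 1.154² = 1.39339
κ = 2ρ / |p|² = 2×0.24834 / 1.39339 = 0.35645
θ = 2·atan2(ρ, z) = 2·atan2(0.24834, 1.154) = 0.42393 rad
ℓ = θ/κ = 0.42393/0.35645 = 1.18930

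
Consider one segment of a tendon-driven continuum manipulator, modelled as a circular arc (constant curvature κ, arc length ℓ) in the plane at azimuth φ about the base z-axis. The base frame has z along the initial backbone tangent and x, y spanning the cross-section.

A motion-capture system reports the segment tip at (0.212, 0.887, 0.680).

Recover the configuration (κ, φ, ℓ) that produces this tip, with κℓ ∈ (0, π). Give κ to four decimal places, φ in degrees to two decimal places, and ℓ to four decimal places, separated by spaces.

ρ = √(x²+y²) = √(0.212² + 0.887²) = 0.91198
φ = atan2(y, x) mod 360° = atan2(0.887, 0.212) = 76.5580°
|p|² = ρ² + z² = 0.91198² + 0.680² = 1.29411
κ = 2ρ / |p|² = 2×0.91198 / 1.29411 = 1.40943
θ = 2·atan2(ρ, z) = 2·atan2(0.91198, 0.680) = 1.86020 rad
ℓ = θ/κ = 1.86020/1.40943 = 1.31982

1.4094 76.56 1.3198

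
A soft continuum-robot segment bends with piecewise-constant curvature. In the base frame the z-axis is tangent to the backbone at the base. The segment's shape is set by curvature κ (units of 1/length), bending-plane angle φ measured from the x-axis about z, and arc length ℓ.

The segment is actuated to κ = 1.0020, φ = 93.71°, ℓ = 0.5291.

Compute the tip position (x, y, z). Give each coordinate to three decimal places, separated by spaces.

θ = κ·ℓ = 1.0020 × 0.5291 = 0.53016 rad
ρ = (1 − cos θ)/κ = (1 − 0.86273)/1.0020 = 0.13700
z = sin θ / κ = 0.50567/1.0020 = 0.50466
x = ρ cos φ = 0.13700 × cos(93.71°) = -0.00886
y = ρ sin φ = 0.13700 × sin(93.71°) = 0.13671

-0.009 0.137 0.505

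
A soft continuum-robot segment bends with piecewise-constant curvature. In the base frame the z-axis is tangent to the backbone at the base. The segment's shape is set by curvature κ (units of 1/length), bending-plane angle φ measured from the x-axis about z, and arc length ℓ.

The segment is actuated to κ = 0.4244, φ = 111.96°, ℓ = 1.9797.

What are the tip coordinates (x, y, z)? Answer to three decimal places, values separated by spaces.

-0.293 0.727 1.755

θ = κ·ℓ = 0.4244 × 1.9797 = 0.84018 rad
ρ = (1 − cos θ)/κ = (1 − 0.66733)/0.4244 = 0.78387
z = sin θ / κ = 0.74477/0.4244 = 1.75487
x = ρ cos φ = 0.78387 × cos(111.96°) = -0.29314
y = ρ sin φ = 0.78387 × sin(111.96°) = 0.72700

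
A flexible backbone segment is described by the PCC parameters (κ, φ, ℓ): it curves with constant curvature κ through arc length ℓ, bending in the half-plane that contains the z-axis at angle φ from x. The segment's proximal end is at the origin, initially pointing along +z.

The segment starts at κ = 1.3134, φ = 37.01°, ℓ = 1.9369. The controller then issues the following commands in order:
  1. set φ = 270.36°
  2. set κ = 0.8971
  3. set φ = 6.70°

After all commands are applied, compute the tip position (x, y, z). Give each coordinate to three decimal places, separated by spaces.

1.291 0.152 1.099

initial: κ=1.3134, φ=37.01°, ℓ=1.9369
cmd 1: set φ=270.36° → (κ,φ,ℓ)=(1.3134,270.36°,1.9369) → tip=(0.0087,-1.3908,0.4284)
cmd 2: set κ=0.8971 → (κ,φ,ℓ)=(0.8971,270.36°,1.9369) → tip=(0.0082,-1.2997,1.0992)
cmd 3: set φ=6.70° → (κ,φ,ℓ)=(0.8971,6.70°,1.9369) → tip=(1.2909,0.1516,1.0992)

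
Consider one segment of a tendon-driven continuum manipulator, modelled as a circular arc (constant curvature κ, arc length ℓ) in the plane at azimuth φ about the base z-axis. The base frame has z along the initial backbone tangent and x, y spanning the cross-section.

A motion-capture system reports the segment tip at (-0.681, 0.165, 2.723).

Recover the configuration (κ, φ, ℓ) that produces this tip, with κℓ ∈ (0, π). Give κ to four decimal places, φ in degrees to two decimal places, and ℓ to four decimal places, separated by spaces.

ρ = √(x²+y²) = √(-0.681² + 0.165²) = 0.70070
φ = atan2(y, x) mod 360° = atan2(0.165, -0.681) = 166.3802°
|p|² = ρ² + z² = 0.70070² + 2.723² = 7.90571
κ = 2ρ / |p|² = 2×0.70070 / 7.90571 = 0.17727
θ = 2·atan2(ρ, z) = 2·atan2(0.70070, 2.723) = 0.50373 rad
ℓ = θ/κ = 0.50373/0.17727 = 2.84166

0.1773 166.38 2.8417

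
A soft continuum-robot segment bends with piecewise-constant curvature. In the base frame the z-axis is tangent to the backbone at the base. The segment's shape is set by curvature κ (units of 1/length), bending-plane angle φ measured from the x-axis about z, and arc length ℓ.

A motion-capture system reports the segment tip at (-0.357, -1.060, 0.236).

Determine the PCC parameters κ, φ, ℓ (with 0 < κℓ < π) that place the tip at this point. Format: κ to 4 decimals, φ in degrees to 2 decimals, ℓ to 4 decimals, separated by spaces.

ρ = √(x²+y²) = √(-0.357² + -1.060²) = 1.11850
φ = atan2(y, x) mod 360° = atan2(-1.060, -0.357) = 251.3869°
|p|² = ρ² + z² = 1.11850² + 0.236² = 1.30675
κ = 2ρ / |p|² = 2×1.11850 / 1.30675 = 1.71189
θ = 2·atan2(ρ, z) = 2·atan2(1.11850, 0.236) = 2.72570 rad
ℓ = θ/κ = 2.72570/1.71189 = 1.59222

1.7119 251.39 1.5922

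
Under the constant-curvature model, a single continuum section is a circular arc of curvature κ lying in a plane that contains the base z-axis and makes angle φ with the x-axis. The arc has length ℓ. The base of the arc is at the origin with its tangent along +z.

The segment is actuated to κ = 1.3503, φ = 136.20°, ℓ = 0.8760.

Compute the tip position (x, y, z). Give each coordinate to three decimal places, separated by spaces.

-0.332 0.319 0.686

θ = κ·ℓ = 1.3503 × 0.8760 = 1.18286 rad
ρ = (1 − cos θ)/κ = (1 − 0.37828)/1.3503 = 0.46043
z = sin θ / κ = 0.92569/1.3503 = 0.68555
x = ρ cos φ = 0.46043 × cos(136.20°) = -0.33232
y = ρ sin φ = 0.46043 × sin(136.20°) = 0.31869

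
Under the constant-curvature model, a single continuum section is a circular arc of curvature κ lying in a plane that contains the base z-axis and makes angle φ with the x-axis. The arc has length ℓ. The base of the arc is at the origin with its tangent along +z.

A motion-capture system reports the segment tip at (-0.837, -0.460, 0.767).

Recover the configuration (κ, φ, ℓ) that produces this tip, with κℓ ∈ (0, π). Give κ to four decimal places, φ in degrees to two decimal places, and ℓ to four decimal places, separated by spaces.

1.2730 208.79 1.4048

ρ = √(x²+y²) = √(-0.837² + -0.460²) = 0.95508
φ = atan2(y, x) mod 360° = atan2(-0.460, -0.837) = 208.7924°
|p|² = ρ² + z² = 0.95508² + 0.767² = 1.50046
κ = 2ρ / |p|² = 2×0.95508 / 1.50046 = 1.27305
θ = 2·atan2(ρ, z) = 2·atan2(0.95508, 0.767) = 1.78836 rad
ℓ = θ/κ = 1.78836/1.27305 = 1.40479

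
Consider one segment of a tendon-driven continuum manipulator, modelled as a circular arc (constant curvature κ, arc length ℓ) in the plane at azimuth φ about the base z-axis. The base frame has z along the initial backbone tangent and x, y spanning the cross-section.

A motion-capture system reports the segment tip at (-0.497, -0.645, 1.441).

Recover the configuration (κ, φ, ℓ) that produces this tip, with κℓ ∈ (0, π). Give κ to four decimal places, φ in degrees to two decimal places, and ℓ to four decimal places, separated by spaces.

ρ = √(x²+y²) = √(-0.497² + -0.645²) = 0.81427
φ = atan2(y, x) mod 360° = atan2(-0.645, -0.497) = 232.3842°
|p|² = ρ² + z² = 0.81427² + 1.441² = 2.73951
κ = 2ρ / |p|² = 2×0.81427 / 2.73951 = 0.59446
θ = 2·atan2(ρ, z) = 2·atan2(0.81427, 1.441) = 1.02868 rad
ℓ = θ/κ = 1.02868/0.59446 = 1.73044

0.5945 232.38 1.7304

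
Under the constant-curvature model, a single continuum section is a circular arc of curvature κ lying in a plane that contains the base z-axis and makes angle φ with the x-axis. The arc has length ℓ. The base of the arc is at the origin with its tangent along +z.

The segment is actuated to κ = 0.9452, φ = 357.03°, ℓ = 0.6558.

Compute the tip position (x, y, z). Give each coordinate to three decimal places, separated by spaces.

0.197 -0.010 0.615

θ = κ·ℓ = 0.9452 × 0.6558 = 0.61986 rad
ρ = (1 − cos θ)/κ = (1 − 0.81396)/0.9452 = 0.19683
z = sin θ / κ = 0.58092/0.9452 = 0.61460
x = ρ cos φ = 0.19683 × cos(357.03°) = 0.19656
y = ρ sin φ = 0.19683 × sin(357.03°) = -0.01020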